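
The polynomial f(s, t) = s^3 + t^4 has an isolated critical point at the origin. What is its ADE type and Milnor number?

Type E_6, Milnor number mu = 6.

The Hessian of f at 0 has rank 0. Corank 2; j^3 = s^3 is a perfect cube, so E-series; the 4-jet and mu = 6 give E_6.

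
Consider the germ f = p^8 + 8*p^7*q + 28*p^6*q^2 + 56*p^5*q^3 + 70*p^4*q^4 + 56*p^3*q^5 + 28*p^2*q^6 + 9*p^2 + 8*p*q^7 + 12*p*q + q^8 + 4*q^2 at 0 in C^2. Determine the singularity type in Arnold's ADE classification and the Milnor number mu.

Type A_7, Milnor number mu = 7.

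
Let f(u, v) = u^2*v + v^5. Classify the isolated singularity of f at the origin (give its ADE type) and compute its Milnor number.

The Hessian of f at 0 is [[0, 0], [0, 0]] with rank 0, so corank 2. A Groebner basis of the Jacobian ideal J(f) in C{u,v} is {u^2/5 + v^4, u^3, u*v}; counting standard monomials gives mu = 6. Corank 2; j^3 = u^2*v has shape L^2 M (L != M), so D-series; mu = 6 gives D_6.

Type D_6, Milnor number mu = 6.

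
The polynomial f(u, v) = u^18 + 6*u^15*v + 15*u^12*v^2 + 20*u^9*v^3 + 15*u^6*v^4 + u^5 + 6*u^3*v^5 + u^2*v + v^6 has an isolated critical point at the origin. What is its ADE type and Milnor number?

Type D_7, Milnor number mu = 7.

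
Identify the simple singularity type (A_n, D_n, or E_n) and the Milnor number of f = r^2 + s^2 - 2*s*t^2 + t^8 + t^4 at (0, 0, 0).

Type A_7, Milnor number mu = 7.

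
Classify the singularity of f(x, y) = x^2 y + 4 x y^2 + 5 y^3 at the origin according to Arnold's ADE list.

The Hessian of f at 0 is [[0, 0], [0, 0]] with rank 0, so corank 2. A Groebner basis of the Jacobian ideal J(f) in C{x,y} is {y^3, x^2 - y^2, x*y + 2*y^2}; counting standard monomials gives mu = 4. Corank 2; j^3 = y*(x^2 + 4*x*y + 5*y^2) splits into three distinct lines over C (the quadratic factor has nonzero discriminant), so D_4.

D_4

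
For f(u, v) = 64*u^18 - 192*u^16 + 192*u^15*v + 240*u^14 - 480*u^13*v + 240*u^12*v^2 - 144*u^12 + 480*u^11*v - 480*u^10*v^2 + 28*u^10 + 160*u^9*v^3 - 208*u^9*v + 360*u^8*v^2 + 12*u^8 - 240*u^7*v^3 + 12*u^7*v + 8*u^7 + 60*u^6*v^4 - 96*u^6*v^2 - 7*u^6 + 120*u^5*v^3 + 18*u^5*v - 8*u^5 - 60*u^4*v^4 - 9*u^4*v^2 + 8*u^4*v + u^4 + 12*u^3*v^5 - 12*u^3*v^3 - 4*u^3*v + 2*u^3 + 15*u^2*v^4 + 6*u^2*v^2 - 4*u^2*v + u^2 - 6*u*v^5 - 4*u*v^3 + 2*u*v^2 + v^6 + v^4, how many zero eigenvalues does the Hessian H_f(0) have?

1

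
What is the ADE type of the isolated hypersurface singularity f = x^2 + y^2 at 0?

A1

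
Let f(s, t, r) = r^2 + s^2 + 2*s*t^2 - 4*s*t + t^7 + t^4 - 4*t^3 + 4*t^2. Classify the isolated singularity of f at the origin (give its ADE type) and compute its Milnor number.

The Hessian of f at 0 has rank 2. Corank 1: A-series; mu = 6 gives A_6.

Type A_6, Milnor number mu = 6.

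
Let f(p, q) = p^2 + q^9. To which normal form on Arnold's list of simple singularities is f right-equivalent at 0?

The Hessian of f at 0 is [[2, 0], [0, 0]] with rank 1, so corank 1. A Groebner basis of the Jacobian ideal J(f) in C{p,q} is {q^8, p}; counting standard monomials gives mu = 8. Corank 1: A-series; mu = 8 gives A_8.

A_8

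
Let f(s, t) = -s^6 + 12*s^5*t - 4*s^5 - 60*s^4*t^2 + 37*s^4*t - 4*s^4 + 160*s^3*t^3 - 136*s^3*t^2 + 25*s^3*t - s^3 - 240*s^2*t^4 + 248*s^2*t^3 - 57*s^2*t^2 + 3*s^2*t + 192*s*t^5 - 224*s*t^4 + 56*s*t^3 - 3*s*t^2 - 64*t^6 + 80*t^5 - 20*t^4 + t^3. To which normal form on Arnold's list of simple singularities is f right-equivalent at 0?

The Hessian of f at 0 has rank 0. Corank 2; j^3 = -(s - t)^3 is a perfect cube, so E-series; the 4-jet and mu = 7 give E_7.

E_7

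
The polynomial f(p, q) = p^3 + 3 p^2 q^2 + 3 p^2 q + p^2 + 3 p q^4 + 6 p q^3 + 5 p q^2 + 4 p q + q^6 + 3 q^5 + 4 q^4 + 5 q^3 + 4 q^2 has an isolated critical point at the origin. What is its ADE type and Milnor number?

Type A2, Milnor number mu = 2.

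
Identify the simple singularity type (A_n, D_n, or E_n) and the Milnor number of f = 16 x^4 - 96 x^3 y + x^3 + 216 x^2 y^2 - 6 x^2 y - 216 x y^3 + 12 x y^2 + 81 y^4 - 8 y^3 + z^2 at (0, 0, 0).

The Hessian of f at 0 has rank 1. Corank 2; j^3 = (x - 2*y)^3 is a perfect cube, so E-series; the 4-jet and mu = 6 give E_6.

Type E_{6}, Milnor number mu = 6.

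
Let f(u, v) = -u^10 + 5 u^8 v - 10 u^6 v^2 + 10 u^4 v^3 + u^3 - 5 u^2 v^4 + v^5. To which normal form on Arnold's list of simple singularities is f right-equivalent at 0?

The Hessian of f at 0 has rank 0. Corank 2; j^3 = u^3 is a perfect cube, so E-series; the 5-jet and mu = 8 give E_8.

E_8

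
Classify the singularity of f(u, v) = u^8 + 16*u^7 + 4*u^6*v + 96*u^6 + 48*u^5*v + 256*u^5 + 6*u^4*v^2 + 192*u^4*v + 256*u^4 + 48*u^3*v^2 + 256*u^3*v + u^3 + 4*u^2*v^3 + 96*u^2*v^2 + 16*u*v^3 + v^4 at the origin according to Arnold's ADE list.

The Hessian of f at 0 has rank 0. Corank 2; j^3 = u^3 is a perfect cube, so E-series; the 4-jet and mu = 6 give E_6.

E6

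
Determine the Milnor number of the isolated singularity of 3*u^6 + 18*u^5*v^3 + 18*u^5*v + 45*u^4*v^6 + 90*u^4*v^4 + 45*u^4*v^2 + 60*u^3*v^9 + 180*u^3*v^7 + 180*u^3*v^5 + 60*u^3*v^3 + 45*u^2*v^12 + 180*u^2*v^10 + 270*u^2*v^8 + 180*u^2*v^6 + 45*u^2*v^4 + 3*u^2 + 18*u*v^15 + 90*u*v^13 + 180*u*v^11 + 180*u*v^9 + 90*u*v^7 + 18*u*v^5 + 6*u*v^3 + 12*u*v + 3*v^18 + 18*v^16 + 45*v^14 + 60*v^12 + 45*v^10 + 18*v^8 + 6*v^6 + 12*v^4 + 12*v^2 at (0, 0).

5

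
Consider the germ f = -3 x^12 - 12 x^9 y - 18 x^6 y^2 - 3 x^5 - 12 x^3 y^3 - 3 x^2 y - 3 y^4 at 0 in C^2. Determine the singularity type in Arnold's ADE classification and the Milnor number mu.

The Hessian of f at 0 has rank 0. Corank 2; j^3 = -3*x^2*y has shape L^2 M (L != M), so D-series; mu = 5 gives D_5.

Type D5, Milnor number mu = 5.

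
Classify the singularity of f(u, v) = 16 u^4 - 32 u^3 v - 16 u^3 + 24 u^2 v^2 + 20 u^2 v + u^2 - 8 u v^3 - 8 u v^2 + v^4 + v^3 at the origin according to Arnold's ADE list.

A_{2}

The Hessian of f at 0 has rank 1. Corank 1: A-series; mu = 2 gives A_2.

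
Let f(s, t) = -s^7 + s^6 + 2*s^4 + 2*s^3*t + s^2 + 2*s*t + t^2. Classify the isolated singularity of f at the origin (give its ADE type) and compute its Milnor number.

Type A_6, Milnor number mu = 6.

The Hessian of f at 0 is [[2, 2], [2, 2]] with rank 1, so corank 1. A Groebner basis of the Jacobian ideal J(f) in C{s,t} is {-s*t + t^4 - t^2, s*t^2 + s/3 + 2*t^3/3 + t/3, s^2 + 2*s*t + t^2}; counting standard monomials gives mu = 6. Corank 1: A-series; mu = 6 gives A_6.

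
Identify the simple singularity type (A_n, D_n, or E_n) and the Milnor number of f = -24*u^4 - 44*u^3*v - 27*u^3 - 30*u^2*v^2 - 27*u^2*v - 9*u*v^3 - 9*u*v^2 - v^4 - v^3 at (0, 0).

Type E_{7}, Milnor number mu = 7.

The Hessian of f at 0 has rank 0. Corank 2; j^3 = -(3*u + v)^3 is a perfect cube, so E-series; the 4-jet and mu = 7 give E_7.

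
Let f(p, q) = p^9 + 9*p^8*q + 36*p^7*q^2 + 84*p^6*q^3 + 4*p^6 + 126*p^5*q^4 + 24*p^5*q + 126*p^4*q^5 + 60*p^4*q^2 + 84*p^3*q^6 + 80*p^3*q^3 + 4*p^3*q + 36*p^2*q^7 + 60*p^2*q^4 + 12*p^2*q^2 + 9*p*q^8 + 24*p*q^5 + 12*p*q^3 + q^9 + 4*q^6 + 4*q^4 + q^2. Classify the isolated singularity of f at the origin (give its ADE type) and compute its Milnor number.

Type A_{8}, Milnor number mu = 8.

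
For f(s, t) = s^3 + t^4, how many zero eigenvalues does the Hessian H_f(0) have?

2

Hessian at 0 has rank 0.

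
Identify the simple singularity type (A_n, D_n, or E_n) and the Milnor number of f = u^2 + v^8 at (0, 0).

The Hessian of f at 0 has rank 1. Corank 1: A-series; mu = 7 gives A_7.

Type A7, Milnor number mu = 7.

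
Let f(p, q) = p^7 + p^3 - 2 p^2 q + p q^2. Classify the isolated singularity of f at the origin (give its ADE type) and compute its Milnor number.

Type D_8, Milnor number mu = 8.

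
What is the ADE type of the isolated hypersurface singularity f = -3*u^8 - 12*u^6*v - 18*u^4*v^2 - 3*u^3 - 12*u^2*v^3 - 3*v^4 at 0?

E_6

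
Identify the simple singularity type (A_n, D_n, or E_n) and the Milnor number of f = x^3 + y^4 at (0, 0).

Type E6, Milnor number mu = 6.

The Hessian of f at 0 is [[0, 0], [0, 0]] with rank 0, so corank 2. A Groebner basis of the Jacobian ideal J(f) in C{x,y} is {y^3, x^2}; counting standard monomials gives mu = 6. Corank 2; j^3 = x^3 is a perfect cube, so E-series; the 4-jet and mu = 6 give E_6.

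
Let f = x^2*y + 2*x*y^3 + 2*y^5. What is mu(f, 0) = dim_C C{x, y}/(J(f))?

The Hessian of f at 0 has rank 0. Corank 2; j^3 = x^2*y has shape L^2 M (L != M), so D-series; mu = 6 gives D_6.

6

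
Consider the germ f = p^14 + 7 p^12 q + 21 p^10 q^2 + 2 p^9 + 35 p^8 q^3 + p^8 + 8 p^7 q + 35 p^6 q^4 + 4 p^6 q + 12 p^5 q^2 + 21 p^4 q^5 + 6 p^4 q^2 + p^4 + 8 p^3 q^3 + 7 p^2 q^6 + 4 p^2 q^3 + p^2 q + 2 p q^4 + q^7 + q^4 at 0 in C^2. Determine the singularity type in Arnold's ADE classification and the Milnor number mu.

Type D5, Milnor number mu = 5.

The Hessian of f at 0 has rank 0. Corank 2; j^3 = p^2*q has shape L^2 M (L != M), so D-series; mu = 5 gives D_5.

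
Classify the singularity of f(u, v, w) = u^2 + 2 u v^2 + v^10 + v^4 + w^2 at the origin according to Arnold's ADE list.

A_{9}

The Hessian of f at 0 has rank 2. Corank 1: A-series; mu = 9 gives A_9.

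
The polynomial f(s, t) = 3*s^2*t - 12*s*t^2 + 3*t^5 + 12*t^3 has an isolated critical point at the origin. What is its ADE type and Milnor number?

The Hessian of f at 0 is [[0, 0], [0, 0]] with rank 0, so corank 2. A Groebner basis of the Jacobian ideal J(f) in C{s,t} is {s^2/5 + t^4 - 4*t^2/5, s^3 - 8*t^3, s*t - 2*t^2}; counting standard monomials gives mu = 6. Corank 2; j^3 = 3*t*(s - 2*t)^2 has shape L^2 M (L != M), so D-series; mu = 6 gives D_6.

Type D_6, Milnor number mu = 6.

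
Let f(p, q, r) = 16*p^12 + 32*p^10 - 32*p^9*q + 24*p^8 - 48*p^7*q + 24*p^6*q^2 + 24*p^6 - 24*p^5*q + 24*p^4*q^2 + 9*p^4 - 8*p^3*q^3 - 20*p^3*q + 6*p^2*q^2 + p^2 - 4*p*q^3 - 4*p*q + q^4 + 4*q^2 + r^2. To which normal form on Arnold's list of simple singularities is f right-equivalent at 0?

A3

The Hessian of f at 0 has rank 2. Corank 1: A-series; mu = 3 gives A_3.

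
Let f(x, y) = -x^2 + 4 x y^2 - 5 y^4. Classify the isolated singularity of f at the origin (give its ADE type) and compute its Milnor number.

The Hessian of f at 0 is [[-2, 0], [0, 0]] with rank 1, so corank 1. A Groebner basis of the Jacobian ideal J(f) in C{x,y} is {x^2, x*y, -x/2 + y^2}; counting standard monomials gives mu = 3. Corank 1: A-series; mu = 3 gives A_3.

Type A_{3}, Milnor number mu = 3.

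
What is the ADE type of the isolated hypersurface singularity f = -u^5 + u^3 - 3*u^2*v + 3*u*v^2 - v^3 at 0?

E8

The Hessian of f at 0 has rank 0. Corank 2; j^3 = (u - v)^3 is a perfect cube, so E-series; the 5-jet and mu = 8 give E_8.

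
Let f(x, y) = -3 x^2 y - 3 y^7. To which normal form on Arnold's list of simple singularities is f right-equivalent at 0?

D_{8}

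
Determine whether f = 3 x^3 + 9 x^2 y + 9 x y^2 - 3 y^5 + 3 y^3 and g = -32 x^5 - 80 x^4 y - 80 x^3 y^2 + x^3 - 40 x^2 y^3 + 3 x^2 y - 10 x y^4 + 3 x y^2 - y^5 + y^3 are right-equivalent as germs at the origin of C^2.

Yes.

The Hessian of f at 0 has rank 0. Corank 2; j^3 = 3*(x + y)^3 is a perfect cube, so E-series; the 5-jet and mu = 8 give E_8. The Hessian of g at 0 has rank 0. Corank 2; j^3 = (x + y)^3 is a perfect cube, so E-series; the 5-jet and mu = 8 give E_8. Both have type E_8, hence right-equivalent.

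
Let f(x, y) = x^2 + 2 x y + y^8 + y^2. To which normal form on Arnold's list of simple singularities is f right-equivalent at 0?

A_{7}

The Hessian of f at 0 has rank 1. Corank 1: A-series; mu = 7 gives A_7.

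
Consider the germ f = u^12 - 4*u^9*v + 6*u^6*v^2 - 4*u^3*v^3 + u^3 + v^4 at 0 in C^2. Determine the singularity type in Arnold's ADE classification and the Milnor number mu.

The Hessian of f at 0 has rank 0. Corank 2; j^3 = u^3 is a perfect cube, so E-series; the 4-jet and mu = 6 give E_6.

Type E6, Milnor number mu = 6.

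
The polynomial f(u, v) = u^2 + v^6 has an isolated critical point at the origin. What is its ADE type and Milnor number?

Type A_5, Milnor number mu = 5.

The Hessian of f at 0 is [[2, 0], [0, 0]] with rank 1, so corank 1. A Groebner basis of the Jacobian ideal J(f) in C{u,v} is {v^5, u}; counting standard monomials gives mu = 5. Corank 1: A-series; mu = 5 gives A_5.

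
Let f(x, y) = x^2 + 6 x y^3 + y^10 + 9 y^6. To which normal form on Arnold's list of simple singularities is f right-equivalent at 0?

A_9

The Hessian of f at 0 is [[2, 0], [0, 0]] with rank 1, so corank 1. A Groebner basis of the Jacobian ideal J(f) in C{x,y} is {x^3, x/3 + y^3}; counting standard monomials gives mu = 9. Corank 1: A-series; mu = 9 gives A_9.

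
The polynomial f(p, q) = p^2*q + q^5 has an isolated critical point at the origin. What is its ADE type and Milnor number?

Type D_6, Milnor number mu = 6.

The Hessian of f at 0 has rank 0. Corank 2; j^3 = p^2*q has shape L^2 M (L != M), so D-series; mu = 6 gives D_6.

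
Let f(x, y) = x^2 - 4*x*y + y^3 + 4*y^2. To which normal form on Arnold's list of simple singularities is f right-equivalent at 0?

A_2

The Hessian of f at 0 has rank 1. Corank 1: A-series; mu = 2 gives A_2.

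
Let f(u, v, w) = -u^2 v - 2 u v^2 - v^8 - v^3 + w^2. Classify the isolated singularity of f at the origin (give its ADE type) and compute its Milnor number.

Type D_{9}, Milnor number mu = 9.

The Hessian of f at 0 has rank 1. Corank 2; j^3 = -v*(u + v)^2 has shape L^2 M (L != M), so D-series; mu = 9 gives D_9.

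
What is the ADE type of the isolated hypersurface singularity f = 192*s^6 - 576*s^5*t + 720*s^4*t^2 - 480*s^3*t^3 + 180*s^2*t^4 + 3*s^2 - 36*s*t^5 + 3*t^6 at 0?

A_5

The Hessian of f at 0 has rank 1. Corank 1: A-series; mu = 5 gives A_5.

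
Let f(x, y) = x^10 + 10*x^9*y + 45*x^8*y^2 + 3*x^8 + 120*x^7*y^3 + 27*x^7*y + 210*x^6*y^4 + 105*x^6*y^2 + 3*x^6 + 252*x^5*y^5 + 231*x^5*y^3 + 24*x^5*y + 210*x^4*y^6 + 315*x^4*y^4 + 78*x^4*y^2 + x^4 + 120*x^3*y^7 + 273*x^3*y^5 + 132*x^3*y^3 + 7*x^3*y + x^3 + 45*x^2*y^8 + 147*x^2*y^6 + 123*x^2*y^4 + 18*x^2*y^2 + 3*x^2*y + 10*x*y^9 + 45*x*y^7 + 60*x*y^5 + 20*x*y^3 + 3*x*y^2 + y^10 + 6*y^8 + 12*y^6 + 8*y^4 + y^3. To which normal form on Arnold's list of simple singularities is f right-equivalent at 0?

E_{7}

The Hessian of f at 0 is [[0, 0], [0, 0]] with rank 0, so corank 2. A Groebner basis of the Jacobian ideal J(f) in C{x,y} is {3*x^2 + 6*x*y + y^4 + y^3 + 3*y^2, x^3 + 9*x^2 + 18*x*y + 4*y^3 + 9*y^2, x^2*y - 5*x^2 - 10*x*y - 8*y^3/3 - 5*y^2, 2*x^2 + x*y^2 + 4*x*y + 5*y^3/3 + 2*y^2}; counting standard monomials gives mu = 7. Corank 2; j^3 = (x + y)^3 is a perfect cube, so E-series; the 4-jet and mu = 7 give E_7.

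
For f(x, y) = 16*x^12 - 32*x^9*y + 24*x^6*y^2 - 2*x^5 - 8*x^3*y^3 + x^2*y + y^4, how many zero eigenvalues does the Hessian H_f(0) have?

2

The Hessian at 0 is [[0, 0], [0, 0]] of rank 0; hence corank 2.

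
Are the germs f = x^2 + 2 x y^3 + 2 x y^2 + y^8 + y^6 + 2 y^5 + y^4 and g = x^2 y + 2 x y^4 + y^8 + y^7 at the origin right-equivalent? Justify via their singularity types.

The Hessian of f at 0 has rank 1. Corank 1: A-series; mu = 7 gives A_7. The Hessian of g at 0 has rank 0. Corank 2; j^3 = x^2*y has shape L^2 M (L != M), so D-series; mu = 9 gives D_9. f is A_7 but g is D_9, hence not right-equivalent.

No.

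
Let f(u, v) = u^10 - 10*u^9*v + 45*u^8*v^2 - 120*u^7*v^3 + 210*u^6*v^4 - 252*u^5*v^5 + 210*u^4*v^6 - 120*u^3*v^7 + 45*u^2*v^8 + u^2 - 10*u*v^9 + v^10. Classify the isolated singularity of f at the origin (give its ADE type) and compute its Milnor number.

The Hessian of f at 0 has rank 1. Corank 1: A-series; mu = 9 gives A_9.

Type A_9, Milnor number mu = 9.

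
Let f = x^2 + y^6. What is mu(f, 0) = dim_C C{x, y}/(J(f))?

5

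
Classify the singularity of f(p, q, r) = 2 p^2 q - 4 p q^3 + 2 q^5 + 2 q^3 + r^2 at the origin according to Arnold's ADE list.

D4

The Hessian of f at 0 is [[0, 0, 0], [0, 0, 0], [0, 0, 2]] with rank 1, so corank 2. A Groebner basis of the Jacobian ideal J(f) in C{p,q,r} is {q^3, p^2 + 3*q^2, p*q, r}; counting standard monomials gives mu = 4. Corank 2; j^3 = 2*q*(p^2 + q^2) splits into three distinct lines over C (the quadratic factor has nonzero discriminant), so D_4.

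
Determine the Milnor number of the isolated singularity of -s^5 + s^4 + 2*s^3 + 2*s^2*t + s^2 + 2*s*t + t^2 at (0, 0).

The Hessian of f at 0 has rank 1. Corank 1: A-series; mu = 4 gives A_4.

4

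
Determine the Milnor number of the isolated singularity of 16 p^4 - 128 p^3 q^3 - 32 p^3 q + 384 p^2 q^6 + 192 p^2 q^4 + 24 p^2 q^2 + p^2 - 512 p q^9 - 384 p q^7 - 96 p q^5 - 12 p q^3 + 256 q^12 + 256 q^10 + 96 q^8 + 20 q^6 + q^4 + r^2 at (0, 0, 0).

3

The Hessian of f at 0 is [[2, 0, 0], [0, 0, 0], [0, 0, 2]] with rank 2, so corank 1. A Groebner basis of the Jacobian ideal J(f) in C{p,q,r} is {q^3, p, r}; counting standard monomials gives mu = 3. Corank 1: A-series; mu = 3 gives A_3.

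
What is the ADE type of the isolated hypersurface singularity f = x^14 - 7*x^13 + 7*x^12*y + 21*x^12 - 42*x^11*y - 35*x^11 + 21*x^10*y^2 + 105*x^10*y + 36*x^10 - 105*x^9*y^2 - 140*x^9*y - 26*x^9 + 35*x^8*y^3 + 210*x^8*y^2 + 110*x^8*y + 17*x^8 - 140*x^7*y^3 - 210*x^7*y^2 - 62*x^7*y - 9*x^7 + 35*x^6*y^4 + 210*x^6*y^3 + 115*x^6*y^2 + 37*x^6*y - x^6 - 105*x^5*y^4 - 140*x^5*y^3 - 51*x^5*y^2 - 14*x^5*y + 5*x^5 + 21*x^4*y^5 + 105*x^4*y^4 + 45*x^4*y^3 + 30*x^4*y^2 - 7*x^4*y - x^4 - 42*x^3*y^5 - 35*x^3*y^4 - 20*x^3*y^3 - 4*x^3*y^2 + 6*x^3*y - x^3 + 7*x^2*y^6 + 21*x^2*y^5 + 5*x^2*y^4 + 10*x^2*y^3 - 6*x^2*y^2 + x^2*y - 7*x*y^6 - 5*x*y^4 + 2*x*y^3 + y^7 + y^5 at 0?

The Hessian of f at 0 has rank 0. Corank 2; j^3 = -x^2*(x - y) has shape L^2 M (L != M), so D-series; mu = 8 gives D_8.

D8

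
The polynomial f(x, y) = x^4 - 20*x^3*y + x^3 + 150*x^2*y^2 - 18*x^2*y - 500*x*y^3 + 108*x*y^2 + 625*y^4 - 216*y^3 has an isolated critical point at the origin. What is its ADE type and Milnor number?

Type E_{6}, Milnor number mu = 6.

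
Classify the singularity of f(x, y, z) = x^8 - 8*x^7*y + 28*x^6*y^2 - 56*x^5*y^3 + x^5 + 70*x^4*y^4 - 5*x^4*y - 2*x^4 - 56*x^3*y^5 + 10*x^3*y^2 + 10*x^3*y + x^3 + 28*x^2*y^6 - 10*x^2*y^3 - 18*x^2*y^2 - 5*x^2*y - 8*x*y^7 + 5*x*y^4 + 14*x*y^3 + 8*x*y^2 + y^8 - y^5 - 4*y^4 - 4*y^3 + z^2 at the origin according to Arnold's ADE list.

D9

The Hessian of f at 0 has rank 1. Corank 2; j^3 = (x - 2*y)^2*(x - y) has shape L^2 M (L != M), so D-series; mu = 9 gives D_9.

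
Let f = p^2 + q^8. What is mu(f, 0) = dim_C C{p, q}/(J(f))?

7

The Hessian of f at 0 has rank 1. Corank 1: A-series; mu = 7 gives A_7.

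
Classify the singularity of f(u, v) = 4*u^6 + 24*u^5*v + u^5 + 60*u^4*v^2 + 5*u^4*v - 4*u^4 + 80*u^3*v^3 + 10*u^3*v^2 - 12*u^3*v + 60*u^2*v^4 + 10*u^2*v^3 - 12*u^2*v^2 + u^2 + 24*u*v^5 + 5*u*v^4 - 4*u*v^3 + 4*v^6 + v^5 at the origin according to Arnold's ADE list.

The Hessian of f at 0 has rank 1. Corank 1: A-series; mu = 4 gives A_4.

A4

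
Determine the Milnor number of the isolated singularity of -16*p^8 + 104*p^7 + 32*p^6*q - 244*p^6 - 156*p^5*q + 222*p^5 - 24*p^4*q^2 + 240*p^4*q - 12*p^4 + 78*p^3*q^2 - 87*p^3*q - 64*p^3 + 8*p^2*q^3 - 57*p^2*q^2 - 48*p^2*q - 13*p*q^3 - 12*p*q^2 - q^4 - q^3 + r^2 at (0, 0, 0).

The Hessian of f at 0 has rank 1. Corank 2; j^3 = -(4*p + q)^3 is a perfect cube, so E-series; the 4-jet and mu = 7 give E_7.

7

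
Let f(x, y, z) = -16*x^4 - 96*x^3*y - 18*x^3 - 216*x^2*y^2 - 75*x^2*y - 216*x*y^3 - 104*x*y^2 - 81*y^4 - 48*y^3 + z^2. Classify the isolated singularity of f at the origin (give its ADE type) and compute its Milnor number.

Type D5, Milnor number mu = 5.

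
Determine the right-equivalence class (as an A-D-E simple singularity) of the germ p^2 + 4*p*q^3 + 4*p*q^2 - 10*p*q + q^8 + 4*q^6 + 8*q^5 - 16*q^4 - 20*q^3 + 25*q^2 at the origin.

The Hessian of f at 0 has rank 1. Corank 1: A-series; mu = 7 gives A_7.

A7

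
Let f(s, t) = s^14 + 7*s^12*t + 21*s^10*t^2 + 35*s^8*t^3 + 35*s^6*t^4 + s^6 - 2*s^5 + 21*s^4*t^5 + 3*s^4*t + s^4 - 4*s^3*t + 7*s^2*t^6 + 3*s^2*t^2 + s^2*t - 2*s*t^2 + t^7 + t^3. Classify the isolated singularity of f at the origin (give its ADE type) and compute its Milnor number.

Type D8, Milnor number mu = 8.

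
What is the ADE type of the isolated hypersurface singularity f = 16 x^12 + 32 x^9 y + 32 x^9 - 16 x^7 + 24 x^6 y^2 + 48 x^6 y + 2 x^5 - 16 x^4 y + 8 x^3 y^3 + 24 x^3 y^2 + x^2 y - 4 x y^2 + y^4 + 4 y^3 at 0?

The Hessian of f at 0 is [[0, 0], [0, 0]] with rank 0, so corank 2. A Groebner basis of the Jacobian ideal J(f) in C{x,y} is {x^3 + 2*x^2 - 8*y^2, x^2/4 + y^3 - y^2, x*y - 2*y^2}; counting standard monomials gives mu = 5. Corank 2; j^3 = y*(x - 2*y)^2 has shape L^2 M (L != M), so D-series; mu = 5 gives D_5.

D5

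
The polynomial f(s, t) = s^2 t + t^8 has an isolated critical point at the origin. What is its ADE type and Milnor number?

Type D_9, Milnor number mu = 9.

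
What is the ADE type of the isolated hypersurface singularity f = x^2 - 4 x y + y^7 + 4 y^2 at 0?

The Hessian of f at 0 is [[2, -4], [-4, 8]] with rank 1, so corank 1. A Groebner basis of the Jacobian ideal J(f) in C{x,y} is {y^6, x - 2*y}; counting standard monomials gives mu = 6. Corank 1: A-series; mu = 6 gives A_6.

A_6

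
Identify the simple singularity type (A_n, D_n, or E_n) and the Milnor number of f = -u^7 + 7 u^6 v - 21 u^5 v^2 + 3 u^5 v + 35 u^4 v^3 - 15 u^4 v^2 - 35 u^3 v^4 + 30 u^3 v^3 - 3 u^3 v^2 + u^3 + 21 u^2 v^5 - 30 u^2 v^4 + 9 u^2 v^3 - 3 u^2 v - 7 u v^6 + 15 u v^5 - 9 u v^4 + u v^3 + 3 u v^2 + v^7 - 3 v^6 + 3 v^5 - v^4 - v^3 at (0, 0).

The Hessian of f at 0 has rank 0. Corank 2; j^3 = (u - v)^3 is a perfect cube, so E-series; the 4-jet and mu = 7 give E_7.

Type E_7, Milnor number mu = 7.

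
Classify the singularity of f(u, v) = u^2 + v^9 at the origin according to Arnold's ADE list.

The Hessian of f at 0 has rank 1. Corank 1: A-series; mu = 8 gives A_8.

A_{8}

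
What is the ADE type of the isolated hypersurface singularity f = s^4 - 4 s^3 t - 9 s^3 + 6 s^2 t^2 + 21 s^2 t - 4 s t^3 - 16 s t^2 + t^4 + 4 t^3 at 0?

D_5

The Hessian of f at 0 has rank 0. Corank 2; j^3 = -(s - t)*(3*s - 2*t)^2 has shape L^2 M (L != M), so D-series; mu = 5 gives D_5.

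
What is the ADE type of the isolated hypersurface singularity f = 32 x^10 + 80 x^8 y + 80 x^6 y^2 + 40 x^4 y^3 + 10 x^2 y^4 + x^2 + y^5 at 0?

A_4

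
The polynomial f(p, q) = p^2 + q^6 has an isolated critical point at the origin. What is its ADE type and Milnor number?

The Hessian of f at 0 has rank 1. Corank 1: A-series; mu = 5 gives A_5.

Type A_5, Milnor number mu = 5.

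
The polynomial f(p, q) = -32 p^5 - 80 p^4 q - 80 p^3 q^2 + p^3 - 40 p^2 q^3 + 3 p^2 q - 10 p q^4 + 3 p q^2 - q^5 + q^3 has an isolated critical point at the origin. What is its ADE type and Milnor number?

The Hessian of f at 0 has rank 0. Corank 2; j^3 = (p + q)^3 is a perfect cube, so E-series; the 5-jet and mu = 8 give E_8.

Type E8, Milnor number mu = 8.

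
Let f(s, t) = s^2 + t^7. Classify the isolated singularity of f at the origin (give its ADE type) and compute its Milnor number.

Type A6, Milnor number mu = 6.

The Hessian of f at 0 has rank 1. Corank 1: A-series; mu = 6 gives A_6.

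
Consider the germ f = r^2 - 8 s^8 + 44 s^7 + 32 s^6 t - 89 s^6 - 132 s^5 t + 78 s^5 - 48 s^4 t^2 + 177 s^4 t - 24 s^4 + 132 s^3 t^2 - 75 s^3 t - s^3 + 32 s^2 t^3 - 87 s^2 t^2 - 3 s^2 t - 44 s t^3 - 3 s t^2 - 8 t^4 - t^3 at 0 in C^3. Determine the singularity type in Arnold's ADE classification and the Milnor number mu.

The Hessian of f at 0 has rank 1. Corank 2; j^3 = -(s + t)^3 is a perfect cube, so E-series; the 4-jet and mu = 7 give E_7.

Type E_{7}, Milnor number mu = 7.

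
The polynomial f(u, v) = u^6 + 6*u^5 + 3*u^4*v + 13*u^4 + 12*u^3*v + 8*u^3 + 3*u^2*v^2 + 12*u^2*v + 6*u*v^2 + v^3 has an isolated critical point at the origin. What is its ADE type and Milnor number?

Type E_6, Milnor number mu = 6.

The Hessian of f at 0 is [[0, 0], [0, 0]] with rank 0, so corank 2. A Groebner basis of the Jacobian ideal J(f) in C{u,v} is {u^3, u^2*v + 2*u^2 + 2*u*v + v^2/2, -8*u^2 + u*v^2 - 8*u*v - 2*v^2, 24*u^2 + 24*u*v + v^3 + 6*v^2}; counting standard monomials gives mu = 6. Corank 2; j^3 = (2*u + v)^3 is a perfect cube, so E-series; the 4-jet and mu = 6 give E_6.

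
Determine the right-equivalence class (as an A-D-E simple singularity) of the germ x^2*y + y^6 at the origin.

D_{7}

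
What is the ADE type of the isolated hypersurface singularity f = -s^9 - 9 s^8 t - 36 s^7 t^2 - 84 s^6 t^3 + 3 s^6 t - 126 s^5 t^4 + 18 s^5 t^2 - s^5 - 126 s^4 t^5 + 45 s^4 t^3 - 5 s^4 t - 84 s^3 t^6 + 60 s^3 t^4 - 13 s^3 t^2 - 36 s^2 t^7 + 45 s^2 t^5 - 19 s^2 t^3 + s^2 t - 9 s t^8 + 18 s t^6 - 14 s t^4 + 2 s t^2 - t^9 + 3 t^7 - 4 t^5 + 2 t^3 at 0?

D_4

The Hessian of f at 0 has rank 0. Corank 2; j^3 = t*(s^2 + 2*s*t + 2*t^2) splits into three distinct lines over C (the quadratic factor has nonzero discriminant), so D_4.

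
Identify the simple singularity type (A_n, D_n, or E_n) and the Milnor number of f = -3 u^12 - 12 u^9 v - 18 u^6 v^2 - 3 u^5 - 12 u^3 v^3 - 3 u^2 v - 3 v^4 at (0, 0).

Type D_{5}, Milnor number mu = 5.

The Hessian of f at 0 has rank 0. Corank 2; j^3 = -3*u^2*v has shape L^2 M (L != M), so D-series; mu = 5 gives D_5.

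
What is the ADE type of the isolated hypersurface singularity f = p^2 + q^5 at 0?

The Hessian of f at 0 has rank 1. Corank 1: A-series; mu = 4 gives A_4.

A_{4}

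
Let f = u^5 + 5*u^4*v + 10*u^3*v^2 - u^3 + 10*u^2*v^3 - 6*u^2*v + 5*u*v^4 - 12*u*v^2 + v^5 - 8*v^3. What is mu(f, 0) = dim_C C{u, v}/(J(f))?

The Hessian of f at 0 has rank 0. Corank 2; j^3 = -(u + 2*v)^3 is a perfect cube, so E-series; the 5-jet and mu = 8 give E_8.

8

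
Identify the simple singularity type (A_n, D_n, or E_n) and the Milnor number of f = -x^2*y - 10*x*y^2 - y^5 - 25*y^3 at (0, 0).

The Hessian of f at 0 has rank 0. Corank 2; j^3 = -y*(x + 5*y)^2 has shape L^2 M (L != M), so D-series; mu = 6 gives D_6.

Type D6, Milnor number mu = 6.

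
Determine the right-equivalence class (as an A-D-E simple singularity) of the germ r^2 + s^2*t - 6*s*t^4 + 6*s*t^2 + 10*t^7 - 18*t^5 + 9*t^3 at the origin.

D8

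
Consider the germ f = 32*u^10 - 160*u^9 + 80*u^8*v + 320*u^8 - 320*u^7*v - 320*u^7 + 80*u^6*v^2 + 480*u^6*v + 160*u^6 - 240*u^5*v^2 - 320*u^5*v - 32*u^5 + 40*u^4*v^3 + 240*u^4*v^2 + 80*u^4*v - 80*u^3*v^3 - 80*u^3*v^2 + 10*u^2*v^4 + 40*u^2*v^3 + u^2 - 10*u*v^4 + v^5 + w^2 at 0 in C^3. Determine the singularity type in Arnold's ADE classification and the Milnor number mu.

The Hessian of f at 0 has rank 2. Corank 1: A-series; mu = 4 gives A_4.

Type A_{4}, Milnor number mu = 4.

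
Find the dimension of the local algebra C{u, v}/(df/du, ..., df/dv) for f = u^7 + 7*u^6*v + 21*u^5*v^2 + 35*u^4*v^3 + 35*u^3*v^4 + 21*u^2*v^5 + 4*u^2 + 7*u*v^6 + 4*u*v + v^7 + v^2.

6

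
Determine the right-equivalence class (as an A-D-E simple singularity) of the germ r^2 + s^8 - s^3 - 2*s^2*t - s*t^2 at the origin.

D9

The Hessian of f at 0 has rank 1. Corank 2; j^3 = -s*(s + t)^2 has shape L^2 M (L != M), so D-series; mu = 9 gives D_9.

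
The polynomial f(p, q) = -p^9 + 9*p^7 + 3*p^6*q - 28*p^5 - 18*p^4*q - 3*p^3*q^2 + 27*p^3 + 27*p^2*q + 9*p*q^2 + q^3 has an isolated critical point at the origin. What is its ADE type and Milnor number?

Type E_{8}, Milnor number mu = 8.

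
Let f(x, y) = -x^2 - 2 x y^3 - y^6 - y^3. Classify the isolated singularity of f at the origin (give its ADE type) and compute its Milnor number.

The Hessian of f at 0 has rank 1. Corank 1: A-series; mu = 2 gives A_2.

Type A_2, Milnor number mu = 2.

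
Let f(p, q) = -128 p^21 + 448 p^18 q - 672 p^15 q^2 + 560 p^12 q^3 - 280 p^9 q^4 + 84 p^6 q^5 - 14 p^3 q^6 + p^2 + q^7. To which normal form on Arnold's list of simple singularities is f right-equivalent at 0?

A_{6}

The Hessian of f at 0 has rank 1. Corank 1: A-series; mu = 6 gives A_6.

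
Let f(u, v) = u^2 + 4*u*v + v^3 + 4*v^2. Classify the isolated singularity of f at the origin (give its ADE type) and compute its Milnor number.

The Hessian of f at 0 is [[2, 4], [4, 8]] with rank 1, so corank 1. A Groebner basis of the Jacobian ideal J(f) in C{u,v} is {v^2, u + 2*v}; counting standard monomials gives mu = 2. Corank 1: A-series; mu = 2 gives A_2.

Type A_2, Milnor number mu = 2.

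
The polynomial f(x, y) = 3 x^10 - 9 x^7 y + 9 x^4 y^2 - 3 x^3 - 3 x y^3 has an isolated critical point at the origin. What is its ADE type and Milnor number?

The Hessian of f at 0 has rank 0. Corank 2; j^3 = -3*x^3 is a perfect cube, so E-series; the 4-jet and mu = 7 give E_7.

Type E_7, Milnor number mu = 7.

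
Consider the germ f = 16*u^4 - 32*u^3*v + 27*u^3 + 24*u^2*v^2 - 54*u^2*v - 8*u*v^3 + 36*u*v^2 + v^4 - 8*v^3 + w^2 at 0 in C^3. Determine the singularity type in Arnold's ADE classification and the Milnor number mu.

Type E_{6}, Milnor number mu = 6.

The Hessian of f at 0 has rank 1. Corank 2; j^3 = (3*u - 2*v)^3 is a perfect cube, so E-series; the 4-jet and mu = 6 give E_6.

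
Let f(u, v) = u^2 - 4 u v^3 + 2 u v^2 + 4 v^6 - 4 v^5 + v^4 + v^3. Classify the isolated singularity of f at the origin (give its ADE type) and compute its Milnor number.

The Hessian of f at 0 has rank 1. Corank 1: A-series; mu = 2 gives A_2.

Type A_2, Milnor number mu = 2.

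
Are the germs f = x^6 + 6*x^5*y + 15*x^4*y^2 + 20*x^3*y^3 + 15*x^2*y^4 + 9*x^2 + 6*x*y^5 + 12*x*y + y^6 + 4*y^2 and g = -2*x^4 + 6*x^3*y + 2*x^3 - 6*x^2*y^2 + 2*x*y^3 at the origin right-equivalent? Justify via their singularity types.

No.

The Hessian of f at 0 is [[18, 12], [12, 8]] with rank 1, so corank 1. A Groebner basis of the Jacobian ideal J(f) in C{x,y} is {y^5, x + 2*y/3}; counting standard monomials gives mu = 5. Corank 1: A-series; mu = 5 gives A_5. The Hessian of g at 0 is [[0, 0], [0, 0]] with rank 0, so corank 2. A Groebner basis of the Jacobian ideal J(g) in C{x,y} is {3*x^2 + y^4 + y^3, x^3, x^2*y - x^2 - y^3/3, -2*x^2 + x*y^2 - 2*y^3/3}; counting standard monomials gives mu = 7. Corank 2; j^3 = 2*x^3 is a perfect cube, so E-series; the 4-jet and mu = 7 give E_7. f is A_5 but g is E_7, hence not right-equivalent.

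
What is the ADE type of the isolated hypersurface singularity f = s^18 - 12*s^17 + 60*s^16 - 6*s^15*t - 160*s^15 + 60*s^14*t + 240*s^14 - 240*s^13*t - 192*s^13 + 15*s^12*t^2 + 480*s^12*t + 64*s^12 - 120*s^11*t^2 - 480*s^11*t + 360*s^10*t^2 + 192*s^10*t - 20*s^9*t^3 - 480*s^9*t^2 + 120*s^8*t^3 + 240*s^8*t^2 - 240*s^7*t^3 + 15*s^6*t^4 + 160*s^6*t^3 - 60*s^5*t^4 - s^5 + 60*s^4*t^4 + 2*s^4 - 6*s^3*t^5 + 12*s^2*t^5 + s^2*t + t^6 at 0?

D_{7}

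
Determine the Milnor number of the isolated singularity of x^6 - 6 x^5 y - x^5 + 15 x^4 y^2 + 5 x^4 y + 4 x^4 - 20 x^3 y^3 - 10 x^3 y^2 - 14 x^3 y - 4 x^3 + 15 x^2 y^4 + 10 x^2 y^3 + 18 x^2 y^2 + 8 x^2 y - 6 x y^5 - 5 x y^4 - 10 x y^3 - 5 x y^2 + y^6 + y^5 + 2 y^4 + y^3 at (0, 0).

The Hessian of f at 0 is [[0, 0], [0, 0]] with rank 0, so corank 2. A Groebner basis of the Jacobian ideal J(f) in C{x,y} is {-448*x^2/39 + 320*x*y/13 + y^4 - 64*y^3/39 - 368*y^2/39, x^3 - 18*x^2/13 + 33*x*y/13 - 7*y^3/26 - 12*y^2/13, x^2*y - 80*x^2/39 + 46*x*y/13 - 17*y^3/39 - 49*y^2/39, -88*x^2/39 + x*y^2 + 48*x*y/13 - 53*y^3/78 - 50*y^2/39}; counting standard monomials gives mu = 7. Corank 2; j^3 = -(x - y)*(2*x - y)^2 has shape L^2 M (L != M), so D-series; mu = 7 gives D_7.

7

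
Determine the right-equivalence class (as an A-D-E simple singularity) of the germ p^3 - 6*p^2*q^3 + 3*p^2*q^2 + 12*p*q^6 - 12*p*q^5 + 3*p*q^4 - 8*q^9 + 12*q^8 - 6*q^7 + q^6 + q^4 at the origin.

E_6

The Hessian of f at 0 is [[0, 0], [0, 0]] with rank 0, so corank 2. A Groebner basis of the Jacobian ideal J(f) in C{p,q} is {p^3, p^2*q, p^2/2 + p*q^2, q^3}; counting standard monomials gives mu = 6. Corank 2; j^3 = p^3 is a perfect cube, so E-series; the 4-jet and mu = 6 give E_6.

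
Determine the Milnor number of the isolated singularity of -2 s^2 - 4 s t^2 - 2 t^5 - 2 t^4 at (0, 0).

4

The Hessian of f at 0 has rank 1. Corank 1: A-series; mu = 4 gives A_4.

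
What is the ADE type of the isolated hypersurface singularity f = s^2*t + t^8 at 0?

The Hessian of f at 0 has rank 0. Corank 2; j^3 = s^2*t has shape L^2 M (L != M), so D-series; mu = 9 gives D_9.

D_{9}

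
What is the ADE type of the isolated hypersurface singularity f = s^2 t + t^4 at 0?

D_5

The Hessian of f at 0 has rank 0. Corank 2; j^3 = s^2*t has shape L^2 M (L != M), so D-series; mu = 5 gives D_5.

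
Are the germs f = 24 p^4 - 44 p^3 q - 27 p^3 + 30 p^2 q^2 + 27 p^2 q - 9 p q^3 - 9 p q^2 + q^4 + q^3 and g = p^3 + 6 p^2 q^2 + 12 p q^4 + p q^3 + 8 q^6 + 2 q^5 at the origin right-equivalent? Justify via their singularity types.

The Hessian of f at 0 has rank 0. Corank 2; j^3 = -(3*p - q)^3 is a perfect cube, so E-series; the 4-jet and mu = 7 give E_7. The Hessian of g at 0 has rank 0. Corank 2; j^3 = p^3 is a perfect cube, so E-series; the 4-jet and mu = 7 give E_7. Both have type E_7, hence right-equivalent.

Yes.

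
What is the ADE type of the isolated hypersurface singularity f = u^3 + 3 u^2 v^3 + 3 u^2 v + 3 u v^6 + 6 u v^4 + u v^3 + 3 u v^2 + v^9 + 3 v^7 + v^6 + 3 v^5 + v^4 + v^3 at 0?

E_7

The Hessian of f at 0 has rank 0. Corank 2; j^3 = (u + v)^3 is a perfect cube, so E-series; the 4-jet and mu = 7 give E_7.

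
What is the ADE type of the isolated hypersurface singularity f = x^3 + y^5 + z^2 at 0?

The Hessian of f at 0 has rank 1. Corank 2; j^3 = x^3 is a perfect cube, so E-series; the 5-jet and mu = 8 give E_8.

E8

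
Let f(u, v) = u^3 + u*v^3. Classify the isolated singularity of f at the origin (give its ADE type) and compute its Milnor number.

Type E_{7}, Milnor number mu = 7.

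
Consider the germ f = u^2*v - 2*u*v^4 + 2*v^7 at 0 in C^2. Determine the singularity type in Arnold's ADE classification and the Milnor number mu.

Type D8, Milnor number mu = 8.

The Hessian of f at 0 has rank 0. Corank 2; j^3 = u^2*v has shape L^2 M (L != M), so D-series; mu = 8 gives D_8.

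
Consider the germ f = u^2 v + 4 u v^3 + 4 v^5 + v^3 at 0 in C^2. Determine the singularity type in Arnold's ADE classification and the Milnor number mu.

The Hessian of f at 0 is [[0, 0], [0, 0]] with rank 0, so corank 2. A Groebner basis of the Jacobian ideal J(f) in C{u,v} is {v^3, u^2 + 3*v^2, u*v}; counting standard monomials gives mu = 4. Corank 2; j^3 = v*(u^2 + v^2) splits into three distinct lines over C (the quadratic factor has nonzero discriminant), so D_4.

Type D_{4}, Milnor number mu = 4.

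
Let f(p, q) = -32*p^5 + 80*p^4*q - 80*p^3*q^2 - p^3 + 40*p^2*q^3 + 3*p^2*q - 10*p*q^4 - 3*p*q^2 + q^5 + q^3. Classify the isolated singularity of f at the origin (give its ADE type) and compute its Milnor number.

The Hessian of f at 0 is [[0, 0], [0, 0]] with rank 0, so corank 2. A Groebner basis of the Jacobian ideal J(f) in C{p,q} is {q^5, p*q^3 - 7*q^4/8, p^2 - 2*p*q + q^2}; counting standard monomials gives mu = 8. Corank 2; j^3 = -(p - q)^3 is a perfect cube, so E-series; the 5-jet and mu = 8 give E_8.

Type E8, Milnor number mu = 8.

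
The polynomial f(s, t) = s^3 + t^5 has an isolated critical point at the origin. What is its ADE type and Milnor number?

Type E_8, Milnor number mu = 8.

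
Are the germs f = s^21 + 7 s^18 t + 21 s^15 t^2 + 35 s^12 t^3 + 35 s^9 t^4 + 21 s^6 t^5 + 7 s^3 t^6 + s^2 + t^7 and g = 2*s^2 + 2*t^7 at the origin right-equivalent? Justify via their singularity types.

Yes.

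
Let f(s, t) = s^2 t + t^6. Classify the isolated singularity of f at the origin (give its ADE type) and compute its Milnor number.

Type D7, Milnor number mu = 7.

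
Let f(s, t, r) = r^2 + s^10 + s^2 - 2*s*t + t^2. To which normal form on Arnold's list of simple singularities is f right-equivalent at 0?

A_9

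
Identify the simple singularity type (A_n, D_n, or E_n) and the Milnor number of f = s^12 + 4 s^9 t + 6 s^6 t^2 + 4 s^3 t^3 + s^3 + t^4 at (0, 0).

Type E6, Milnor number mu = 6.

The Hessian of f at 0 has rank 0. Corank 2; j^3 = s^3 is a perfect cube, so E-series; the 4-jet and mu = 6 give E_6.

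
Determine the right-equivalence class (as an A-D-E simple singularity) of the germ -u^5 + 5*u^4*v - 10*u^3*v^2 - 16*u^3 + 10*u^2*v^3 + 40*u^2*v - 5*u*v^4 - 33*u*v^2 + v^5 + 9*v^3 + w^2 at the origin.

The Hessian of f at 0 has rank 1. Corank 2; j^3 = -(u - v)*(4*u - 3*v)^2 has shape L^2 M (L != M), so D-series; mu = 6 gives D_6.

D_6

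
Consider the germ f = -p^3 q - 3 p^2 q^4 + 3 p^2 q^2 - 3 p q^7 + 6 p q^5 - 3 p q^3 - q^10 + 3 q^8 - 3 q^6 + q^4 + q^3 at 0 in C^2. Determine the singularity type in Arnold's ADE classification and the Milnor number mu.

The Hessian of f at 0 is [[0, 0], [0, 0]] with rank 0, so corank 2. A Groebner basis of the Jacobian ideal J(f) in C{p,q} is {p^3 - 3*p*q^2 - 3*q^2, p^2*q - 2*p*q^2, q^3}; counting standard monomials gives mu = 7. Corank 2; j^3 = q^3 is a perfect cube, so E-series; the 4-jet and mu = 7 give E_7.

Type E7, Milnor number mu = 7.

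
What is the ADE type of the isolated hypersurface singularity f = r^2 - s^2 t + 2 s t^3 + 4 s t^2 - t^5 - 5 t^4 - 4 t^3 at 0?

The Hessian of f at 0 has rank 1. Corank 2; j^3 = -t*(s - 2*t)^2 has shape L^2 M (L != M), so D-series; mu = 5 gives D_5.

D_5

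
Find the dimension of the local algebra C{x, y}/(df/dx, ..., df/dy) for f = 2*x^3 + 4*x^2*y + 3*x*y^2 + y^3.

4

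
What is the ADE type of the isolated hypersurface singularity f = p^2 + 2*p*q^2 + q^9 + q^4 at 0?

The Hessian of f at 0 has rank 1. Corank 1: A-series; mu = 8 gives A_8.

A_8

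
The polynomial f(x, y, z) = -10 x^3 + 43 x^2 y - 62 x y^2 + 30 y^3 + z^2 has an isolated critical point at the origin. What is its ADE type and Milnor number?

Type D4, Milnor number mu = 4.

The Hessian of f at 0 is [[0, 0, 0], [0, 0, 0], [0, 0, 2]] with rank 1, so corank 2. A Groebner basis of the Jacobian ideal J(f) in C{x,y,z} is {y^3, x^2 - 26*y^2/11, x*y - 17*y^2/11, z}; counting standard monomials gives mu = 4. Corank 2; j^3 = -(2*x - 3*y)*(5*x^2 - 14*x*y + 10*y^2) splits into three distinct lines over C (the quadratic factor has nonzero discriminant), so D_4.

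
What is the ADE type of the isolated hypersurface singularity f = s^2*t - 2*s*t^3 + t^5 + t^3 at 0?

D_{4}

The Hessian of f at 0 is [[0, 0], [0, 0]] with rank 0, so corank 2. A Groebner basis of the Jacobian ideal J(f) in C{s,t} is {t^3, s^2 + 3*t^2, s*t}; counting standard monomials gives mu = 4. Corank 2; j^3 = t*(s^2 + t^2) splits into three distinct lines over C (the quadratic factor has nonzero discriminant), so D_4.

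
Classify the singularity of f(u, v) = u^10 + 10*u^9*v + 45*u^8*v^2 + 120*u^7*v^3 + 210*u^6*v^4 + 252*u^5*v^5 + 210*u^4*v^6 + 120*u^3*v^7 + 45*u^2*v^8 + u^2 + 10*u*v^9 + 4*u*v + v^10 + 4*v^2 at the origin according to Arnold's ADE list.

The Hessian of f at 0 is [[2, 4], [4, 8]] with rank 1, so corank 1. A Groebner basis of the Jacobian ideal J(f) in C{u,v} is {v^9, u + 2*v}; counting standard monomials gives mu = 9. Corank 1: A-series; mu = 9 gives A_9.

A_9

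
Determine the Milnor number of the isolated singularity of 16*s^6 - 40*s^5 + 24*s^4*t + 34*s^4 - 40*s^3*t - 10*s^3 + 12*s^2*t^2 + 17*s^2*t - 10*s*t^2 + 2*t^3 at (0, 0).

The Hessian of f at 0 is [[0, 0], [0, 0]] with rank 0, so corank 2. A Groebner basis of the Jacobian ideal J(f) in C{s,t} is {t^3, s^2 - 2*t^2/11, s*t - 5*t^2/11}; counting standard monomials gives mu = 4. Corank 2; j^3 = -(2*s - t)*(5*s^2 - 6*s*t + 2*t^2) splits into three distinct lines over C (the quadratic factor has nonzero discriminant), so D_4.

4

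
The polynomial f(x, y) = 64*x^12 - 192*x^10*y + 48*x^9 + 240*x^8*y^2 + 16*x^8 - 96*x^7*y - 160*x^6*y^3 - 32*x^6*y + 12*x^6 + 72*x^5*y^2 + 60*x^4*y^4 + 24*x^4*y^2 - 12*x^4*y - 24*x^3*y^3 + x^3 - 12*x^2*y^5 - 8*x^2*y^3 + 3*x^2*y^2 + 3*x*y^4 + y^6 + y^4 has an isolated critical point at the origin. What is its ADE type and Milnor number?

The Hessian of f at 0 is [[0, 0], [0, 0]] with rank 0, so corank 2. A Groebner basis of the Jacobian ideal J(f) in C{x,y} is {x^3, x^2*y, x^2/2 + x*y^2, y^3}; counting standard monomials gives mu = 6. Corank 2; j^3 = x^3 is a perfect cube, so E-series; the 4-jet and mu = 6 give E_6.

Type E_{6}, Milnor number mu = 6.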